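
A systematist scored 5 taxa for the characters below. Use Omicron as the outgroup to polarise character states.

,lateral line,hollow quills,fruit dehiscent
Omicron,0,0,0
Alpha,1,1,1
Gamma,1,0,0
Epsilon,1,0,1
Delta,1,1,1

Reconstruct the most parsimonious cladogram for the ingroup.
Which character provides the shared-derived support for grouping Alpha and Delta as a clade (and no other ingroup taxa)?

hollow quills

The outgroup has state '0' for every character, so '1' is the derived state throughout.
lateral line (derived state '1') is shared by all ingroup taxa — unites the whole ingroup.
hollow quills (derived state '1') is shared by Alpha and Delta — a synapomorphy uniting that clade.
fruit dehiscent (derived state '1') is shared by Alpha, Delta, and Epsilon — a synapomorphy uniting that clade.
Most parsimonious ingroup topology: (((Alpha,Delta),Epsilon),Gamma).
The clade {Alpha, Delta} is supported by hollow quills: its derived state '1' occurs in exactly those taxa and in no other taxon (including the outgroup).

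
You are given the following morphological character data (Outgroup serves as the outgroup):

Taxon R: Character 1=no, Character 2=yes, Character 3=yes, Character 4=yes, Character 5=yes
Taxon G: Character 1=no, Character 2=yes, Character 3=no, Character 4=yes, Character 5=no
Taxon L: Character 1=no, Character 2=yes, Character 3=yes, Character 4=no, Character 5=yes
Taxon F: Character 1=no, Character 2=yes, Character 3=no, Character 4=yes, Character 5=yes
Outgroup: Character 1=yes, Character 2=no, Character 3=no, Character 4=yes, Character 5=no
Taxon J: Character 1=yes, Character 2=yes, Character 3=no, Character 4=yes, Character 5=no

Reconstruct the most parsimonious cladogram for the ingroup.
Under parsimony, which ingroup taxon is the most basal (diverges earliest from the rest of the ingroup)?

Taxon J

Character polarity is set by the outgroup: the derived state is whichever differs from the outgroup's state, so for Character 1, Character 4 the derived state is 'no', and for the remaining characters it is 'yes'.
Only Taxon F, Taxon G, Taxon L, and Taxon R show the derived state 'no' for Character 1, supporting them as a clade.
All ingroup taxa share the derived state 'yes' for Character 2; it defines the ingroup but does not resolve relationships within it.
Character 3: derived state 'yes' in Taxon L and Taxon R only — synapomorphy for {Taxon L, Taxon R}.
Character 4: derived state 'no' in Taxon L only — an autapomorphy, so it tells us nothing about relationships among taxa.
Character 5: derived state 'yes' in Taxon F, Taxon L, and Taxon R only — synapomorphy for {Taxon F, Taxon L, Taxon R}.
Most parsimonious ingroup topology: (((Taxon F,(Taxon R,Taxon L)),Taxon G),Taxon J).
Taxon J is sister to the clade containing all other ingroup taxa, so it is the earliest-diverging (most basal) ingroup lineage.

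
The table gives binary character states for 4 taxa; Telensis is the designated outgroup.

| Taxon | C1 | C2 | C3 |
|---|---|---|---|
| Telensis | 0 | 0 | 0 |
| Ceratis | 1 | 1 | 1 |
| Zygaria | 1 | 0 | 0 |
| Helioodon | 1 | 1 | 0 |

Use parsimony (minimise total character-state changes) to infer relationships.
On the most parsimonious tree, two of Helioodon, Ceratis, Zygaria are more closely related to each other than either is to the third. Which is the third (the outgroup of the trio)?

Zygaria

The outgroup has state '0' for every character, so '1' is the derived state throughout.
C1 (derived state '1') is shared by all ingroup taxa — unites the whole ingroup.
Only Ceratis and Helioodon show the derived state '1' for C2, supporting them as a clade.
C3 (derived state '1') is unique to Ceratis (autapomorphy; uninformative for grouping).
Most parsimonious ingroup topology: ((Ceratis,Helioodon),Zygaria).
Ceratis and Helioodon share a more recent common ancestor with each other than either does with Zygaria, so Zygaria is the least closely related of the three.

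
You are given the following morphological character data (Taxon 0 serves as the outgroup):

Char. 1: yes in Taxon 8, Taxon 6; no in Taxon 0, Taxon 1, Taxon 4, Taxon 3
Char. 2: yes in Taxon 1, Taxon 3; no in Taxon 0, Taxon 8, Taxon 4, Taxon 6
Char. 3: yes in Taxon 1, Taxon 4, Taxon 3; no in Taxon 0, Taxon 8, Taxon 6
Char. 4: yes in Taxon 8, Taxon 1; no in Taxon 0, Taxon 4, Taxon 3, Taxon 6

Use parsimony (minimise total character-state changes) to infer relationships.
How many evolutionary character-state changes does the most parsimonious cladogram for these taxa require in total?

5

The outgroup has state 'no' for every character, so 'yes' is the derived state throughout.
Char. 1 (derived state 'yes') is shared by Taxon 6 and Taxon 8 — a synapomorphy uniting that clade.
Only Taxon 1 and Taxon 3 show the derived state 'yes' for Char. 2, supporting them as a clade.
Only Taxon 1, Taxon 3, and Taxon 4 show the derived state 'yes' for Char. 3, supporting them as a clade.
Char. 4 (state 'yes') occurs in Taxon 1 and Taxon 8 but conflicts with the nesting implied by the other characters — most parsimoniously interpreted as homoplasy.
Most parsimonious ingroup topology: ((Taxon 8,Taxon 6),((Taxon 1,Taxon 3),Taxon 4)).
Changes per character on this tree: Char. 1: 1; Char. 2: 1; Char. 3: 1; Char. 4: 2.
Total = 5.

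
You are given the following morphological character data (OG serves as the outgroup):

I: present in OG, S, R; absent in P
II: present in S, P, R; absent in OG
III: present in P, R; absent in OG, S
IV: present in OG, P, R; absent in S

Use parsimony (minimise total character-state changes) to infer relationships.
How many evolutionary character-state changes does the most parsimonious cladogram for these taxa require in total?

Character polarity is set by the outgroup: the derived state is whichever differs from the outgroup's state, so for I, IV the derived state is 'absent', and for the remaining characters it is 'present'.
I: derived state 'absent' in P only — an autapomorphy, so it tells us nothing about relationships among taxa.
II (derived state 'present') is shared by all ingroup taxa — unites the whole ingroup.
III: derived state 'present' in P and R only — synapomorphy for {P, R}.
IV: derived state 'absent' in S only — an autapomorphy, so it tells us nothing about relationships among taxa.
Most parsimonious ingroup topology: (S,(P,R)).
Changes per character on this tree: I: 1; II: 1; III: 1; IV: 1.
Total = 4.

4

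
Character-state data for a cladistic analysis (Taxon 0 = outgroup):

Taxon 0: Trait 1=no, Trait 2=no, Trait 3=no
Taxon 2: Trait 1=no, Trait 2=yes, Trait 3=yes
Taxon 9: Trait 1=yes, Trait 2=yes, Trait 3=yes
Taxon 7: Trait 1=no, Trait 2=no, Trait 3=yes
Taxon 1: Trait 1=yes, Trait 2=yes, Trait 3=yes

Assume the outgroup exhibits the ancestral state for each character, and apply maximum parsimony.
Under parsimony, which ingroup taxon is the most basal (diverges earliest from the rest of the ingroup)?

The outgroup has state 'no' for every character, so 'yes' is the derived state throughout.
Trait 1: derived state 'yes' in Taxon 1 and Taxon 9 only — synapomorphy for {Taxon 1, Taxon 9}.
Trait 2: derived state 'yes' in Taxon 1, Taxon 2, and Taxon 9 only — synapomorphy for {Taxon 1, Taxon 2, Taxon 9}.
Trait 3 (derived state 'yes') is shared by all ingroup taxa — unites the whole ingroup.
Most parsimonious ingroup topology: ((Taxon 2,(Taxon 9,Taxon 1)),Taxon 7).
Taxon 7 is sister to the clade containing all other ingroup taxa, so it is the earliest-diverging (most basal) ingroup lineage.

Taxon 7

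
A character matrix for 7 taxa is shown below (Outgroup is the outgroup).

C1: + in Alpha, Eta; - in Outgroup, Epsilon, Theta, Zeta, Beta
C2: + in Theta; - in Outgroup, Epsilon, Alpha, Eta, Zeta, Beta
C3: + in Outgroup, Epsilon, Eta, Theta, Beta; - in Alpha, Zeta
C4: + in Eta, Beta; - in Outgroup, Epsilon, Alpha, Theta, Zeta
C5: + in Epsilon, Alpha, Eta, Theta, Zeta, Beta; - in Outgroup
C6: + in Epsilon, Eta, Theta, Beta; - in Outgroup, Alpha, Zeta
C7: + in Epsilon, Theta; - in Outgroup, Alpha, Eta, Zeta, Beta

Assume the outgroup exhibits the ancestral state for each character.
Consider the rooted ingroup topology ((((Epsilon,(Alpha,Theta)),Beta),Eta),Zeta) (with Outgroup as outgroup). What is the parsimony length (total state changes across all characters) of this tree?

Map each character onto ((((Epsilon,(Alpha,Theta)),Beta),Eta),Zeta) (rooted by Outgroup) and count the minimum state changes it requires (Fitch parsimony):
C1: 2; C2: 1; C3: 2; C4: 2; C5: 1; C6: 2; C7: 2.
Total tree length = 12.

12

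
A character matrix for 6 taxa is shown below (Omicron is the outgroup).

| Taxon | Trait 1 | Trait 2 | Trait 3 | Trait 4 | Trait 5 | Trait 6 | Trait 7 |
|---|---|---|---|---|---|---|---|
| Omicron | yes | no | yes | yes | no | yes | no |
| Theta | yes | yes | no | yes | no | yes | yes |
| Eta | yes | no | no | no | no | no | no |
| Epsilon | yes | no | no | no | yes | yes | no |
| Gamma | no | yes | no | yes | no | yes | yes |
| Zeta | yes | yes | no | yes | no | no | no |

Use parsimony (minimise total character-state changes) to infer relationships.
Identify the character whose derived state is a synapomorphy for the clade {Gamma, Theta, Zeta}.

Character polarity is set by the outgroup: the derived state is whichever differs from the outgroup's state, so for Trait 1, Trait 3, Trait 4, Trait 6 the derived state is 'no', and for the remaining characters it is 'yes'.
Trait 1 (derived state 'no') is unique to Gamma (autapomorphy; uninformative for grouping).
Only Gamma, Theta, and Zeta show the derived state 'yes' for Trait 2, supporting them as a clade.
Trait 3 (derived state 'no') is shared by all ingroup taxa — unites the whole ingroup.
Trait 4 (derived state 'no') is shared by Epsilon and Eta — a synapomorphy uniting that clade.
Trait 5: derived state 'yes' in Epsilon only — an autapomorphy, so it tells us nothing about relationships among taxa.
Trait 6 groups Eta and Zeta, which is incompatible with the clades supported by the remaining characters; treating it as convergent (homoplasy) costs fewer steps than any alternative tree.
Trait 7 (derived state 'yes') is shared by Gamma and Theta — a synapomorphy uniting that clade.
Most parsimonious ingroup topology: (((Theta,Gamma),Zeta),(Eta,Epsilon)).
The clade {Gamma, Theta, Zeta} is supported by Trait 2: its derived state 'yes' occurs in exactly those taxa and in no other taxon (including the outgroup).

Trait 2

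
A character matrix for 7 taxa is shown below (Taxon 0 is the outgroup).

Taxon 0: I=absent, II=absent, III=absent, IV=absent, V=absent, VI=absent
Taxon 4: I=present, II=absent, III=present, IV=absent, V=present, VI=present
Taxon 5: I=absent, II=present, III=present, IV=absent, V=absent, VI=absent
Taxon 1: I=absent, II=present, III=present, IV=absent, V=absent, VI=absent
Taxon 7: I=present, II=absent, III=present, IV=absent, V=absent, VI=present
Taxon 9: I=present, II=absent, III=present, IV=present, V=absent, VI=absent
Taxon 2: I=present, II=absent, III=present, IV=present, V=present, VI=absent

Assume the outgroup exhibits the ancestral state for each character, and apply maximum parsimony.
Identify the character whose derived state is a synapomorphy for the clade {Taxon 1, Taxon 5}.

The outgroup has state 'absent' for every character, so 'present' is the derived state throughout.
Only Taxon 2, Taxon 4, Taxon 7, and Taxon 9 show the derived state 'present' for I, supporting them as a clade.
II: derived state 'present' in Taxon 1 and Taxon 5 only — synapomorphy for {Taxon 1, Taxon 5}.
III (derived state 'present') is shared by all ingroup taxa — unites the whole ingroup.
IV (derived state 'present') is shared by Taxon 2 and Taxon 9 — a synapomorphy uniting that clade.
V (state 'present') occurs in Taxon 2 and Taxon 4 but conflicts with the nesting implied by the other characters — most parsimoniously interpreted as homoplasy.
Only Taxon 4 and Taxon 7 show the derived state 'present' for VI, supporting them as a clade.
Most parsimonious ingroup topology: (((Taxon 2,Taxon 9),(Taxon 4,Taxon 7)),(Taxon 1,Taxon 5)).
The clade {Taxon 1, Taxon 5} is supported by II: its derived state 'present' occurs in exactly those taxa and in no other taxon (including the outgroup).

II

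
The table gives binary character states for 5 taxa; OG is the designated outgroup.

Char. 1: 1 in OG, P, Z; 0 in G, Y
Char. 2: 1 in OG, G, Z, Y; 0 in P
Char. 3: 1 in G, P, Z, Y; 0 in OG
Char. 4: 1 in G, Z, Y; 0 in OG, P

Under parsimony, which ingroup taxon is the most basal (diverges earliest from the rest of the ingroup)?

P

Character polarity is set by the outgroup: the derived state is whichever differs from the outgroup's state, so for Char. 1, Char. 2 the derived state is '0', and for the remaining characters it is '1'.
Char. 1: derived state '0' in G and Y only — synapomorphy for {G, Y}.
Char. 2 (derived state '0') is unique to P (autapomorphy; uninformative for grouping).
All ingroup taxa share the derived state '1' for Char. 3; it defines the ingroup but does not resolve relationships within it.
Only G, Y, and Z show the derived state '1' for Char. 4, supporting them as a clade.
Most parsimonious ingroup topology: (((G,Y),Z),P).
P is sister to the clade containing all other ingroup taxa, so it is the earliest-diverging (most basal) ingroup lineage.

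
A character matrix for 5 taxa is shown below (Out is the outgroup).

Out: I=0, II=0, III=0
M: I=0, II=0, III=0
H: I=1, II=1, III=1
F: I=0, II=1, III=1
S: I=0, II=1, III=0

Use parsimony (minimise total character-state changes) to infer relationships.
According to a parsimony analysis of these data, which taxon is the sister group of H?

F

The outgroup has state '0' for every character, so '1' is the derived state throughout.
I: derived state '1' in H only — an autapomorphy, so it tells us nothing about relationships among taxa.
II (derived state '1') is shared by F, H, and S — a synapomorphy uniting that clade.
Only F and H show the derived state '1' for III, supporting them as a clade.
Most parsimonious ingroup topology: (M,((H,F),S)).
H and F form a cherry on this tree, so they are sister taxa.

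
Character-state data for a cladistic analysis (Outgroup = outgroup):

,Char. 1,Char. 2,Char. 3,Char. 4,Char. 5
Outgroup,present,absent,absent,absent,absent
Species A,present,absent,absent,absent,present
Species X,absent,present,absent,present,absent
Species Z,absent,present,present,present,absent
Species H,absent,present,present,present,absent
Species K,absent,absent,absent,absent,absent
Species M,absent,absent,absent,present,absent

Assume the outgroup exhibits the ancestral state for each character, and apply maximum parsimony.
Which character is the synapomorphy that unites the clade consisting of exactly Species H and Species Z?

Character polarity is set by the outgroup: the derived state is whichever differs from the outgroup's state, so for Char. 1 the derived state is 'absent', and for the remaining characters it is 'present'.
Char. 1: derived state 'absent' in Species H, Species K, Species M, Species X, and Species Z only — synapomorphy for {Species H, Species K, Species M, Species X, Species Z}.
Only Species H, Species X, and Species Z show the derived state 'present' for Char. 2, supporting them as a clade.
Char. 3: derived state 'present' in Species H and Species Z only — synapomorphy for {Species H, Species Z}.
Only Species H, Species M, Species X, and Species Z show the derived state 'present' for Char. 4, supporting them as a clade.
Char. 5: derived state 'present' in Species A only — an autapomorphy, so it tells us nothing about relationships among taxa.
Most parsimonious ingroup topology: (Species A,(((Species X,(Species Z,Species H)),Species M),Species K)).
The clade {Species H, Species Z} is supported by Char. 3: its derived state 'present' occurs in exactly those taxa and in no other taxon (including the outgroup).

Char. 3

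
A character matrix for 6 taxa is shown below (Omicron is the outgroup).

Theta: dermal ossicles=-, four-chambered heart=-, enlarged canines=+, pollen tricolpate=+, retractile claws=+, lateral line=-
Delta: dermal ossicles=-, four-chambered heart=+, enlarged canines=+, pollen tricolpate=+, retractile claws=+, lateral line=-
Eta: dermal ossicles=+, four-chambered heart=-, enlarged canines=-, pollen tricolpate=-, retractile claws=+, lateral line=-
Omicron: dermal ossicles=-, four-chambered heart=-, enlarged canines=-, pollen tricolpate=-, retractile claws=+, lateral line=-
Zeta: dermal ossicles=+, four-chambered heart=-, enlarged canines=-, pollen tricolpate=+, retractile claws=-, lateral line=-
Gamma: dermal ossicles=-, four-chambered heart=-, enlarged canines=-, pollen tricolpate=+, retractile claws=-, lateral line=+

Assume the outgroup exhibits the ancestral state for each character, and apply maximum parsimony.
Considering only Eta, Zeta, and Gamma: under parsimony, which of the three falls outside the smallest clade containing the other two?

Character polarity is set by the outgroup: the derived state is whichever differs from the outgroup's state, so for retractile claws the derived state is '-', and for the remaining characters it is '+'.
dermal ossicles groups Eta and Zeta, which is incompatible with the clades supported by the remaining characters; treating it as convergent (homoplasy) costs fewer steps than any alternative tree.
four-chambered heart: derived state '+' in Delta only — an autapomorphy, so it tells us nothing about relationships among taxa.
enlarged canines: derived state '+' in Delta and Theta only — synapomorphy for {Delta, Theta}.
Only Delta, Gamma, Theta, and Zeta show the derived state '+' for pollen tricolpate, supporting them as a clade.
retractile claws: derived state '-' in Gamma and Zeta only — synapomorphy for {Gamma, Zeta}.
lateral line: derived state '+' in Gamma only — an autapomorphy, so it tells us nothing about relationships among taxa.
Most parsimonious ingroup topology: (((Gamma,Zeta),(Delta,Theta)),Eta).
Gamma and Zeta share a more recent common ancestor with each other than either does with Eta, so Eta is the least closely related of the three.

Eta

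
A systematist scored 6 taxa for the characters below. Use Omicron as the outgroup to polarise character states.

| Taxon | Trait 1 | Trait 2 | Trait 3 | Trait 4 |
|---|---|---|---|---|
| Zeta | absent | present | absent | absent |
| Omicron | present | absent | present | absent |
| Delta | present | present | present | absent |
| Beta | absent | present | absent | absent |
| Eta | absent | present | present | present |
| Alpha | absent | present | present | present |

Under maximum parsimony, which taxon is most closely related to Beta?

Character polarity is set by the outgroup: the derived state is whichever differs from the outgroup's state, so for Trait 1, Trait 3 the derived state is 'absent', and for the remaining characters it is 'present'.
Only Alpha, Beta, Eta, and Zeta show the derived state 'absent' for Trait 1, supporting them as a clade.
All ingroup taxa share the derived state 'present' for Trait 2; it defines the ingroup but does not resolve relationships within it.
Trait 3: derived state 'absent' in Beta and Zeta only — synapomorphy for {Beta, Zeta}.
Only Alpha and Eta show the derived state 'present' for Trait 4, supporting them as a clade.
Most parsimonious ingroup topology: (((Beta,Zeta),(Alpha,Eta)),Delta).
Beta and Zeta form a cherry on this tree, so they are sister taxa.

Zeta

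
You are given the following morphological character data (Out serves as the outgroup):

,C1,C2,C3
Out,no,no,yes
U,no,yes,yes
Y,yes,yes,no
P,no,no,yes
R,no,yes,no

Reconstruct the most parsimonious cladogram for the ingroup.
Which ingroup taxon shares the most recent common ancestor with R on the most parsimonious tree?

Character polarity is set by the outgroup: the derived state is whichever differs from the outgroup's state, so for C3 the derived state is 'no', and for the remaining characters it is 'yes'.
C1 (derived state 'yes') is unique to Y (autapomorphy; uninformative for grouping).
C2 (derived state 'yes') is shared by R, U, and Y — a synapomorphy uniting that clade.
Only R and Y show the derived state 'no' for C3, supporting them as a clade.
Most parsimonious ingroup topology: ((U,(Y,R)),P).
R and Y form a cherry on this tree, so they are sister taxa.

Y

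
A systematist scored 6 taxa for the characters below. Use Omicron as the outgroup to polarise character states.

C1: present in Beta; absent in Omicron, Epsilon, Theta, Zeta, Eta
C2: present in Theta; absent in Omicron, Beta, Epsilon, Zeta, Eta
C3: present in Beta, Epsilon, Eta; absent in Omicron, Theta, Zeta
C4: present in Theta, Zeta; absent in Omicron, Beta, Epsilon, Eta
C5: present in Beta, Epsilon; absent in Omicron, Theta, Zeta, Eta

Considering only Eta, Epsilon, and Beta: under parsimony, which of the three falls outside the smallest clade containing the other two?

The outgroup has state 'absent' for every character, so 'present' is the derived state throughout.
C1: derived state 'present' in Beta only — an autapomorphy, so it tells us nothing about relationships among taxa.
C2 (derived state 'present') is unique to Theta (autapomorphy; uninformative for grouping).
C3 (derived state 'present') is shared by Beta, Epsilon, and Eta — a synapomorphy uniting that clade.
C4: derived state 'present' in Theta and Zeta only — synapomorphy for {Theta, Zeta}.
Only Beta and Epsilon show the derived state 'present' for C5, supporting them as a clade.
Most parsimonious ingroup topology: (((Beta,Epsilon),Eta),(Theta,Zeta)).
Beta and Epsilon share a more recent common ancestor with each other than either does with Eta, so Eta is the least closely related of the three.

Eta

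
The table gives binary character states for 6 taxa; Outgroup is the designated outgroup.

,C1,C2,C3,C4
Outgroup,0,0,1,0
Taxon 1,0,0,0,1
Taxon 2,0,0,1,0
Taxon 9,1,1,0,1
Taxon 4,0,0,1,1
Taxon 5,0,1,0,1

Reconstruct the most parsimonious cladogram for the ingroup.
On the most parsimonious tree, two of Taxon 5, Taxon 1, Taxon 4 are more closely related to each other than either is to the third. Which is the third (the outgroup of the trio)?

Character polarity is set by the outgroup: the derived state is whichever differs from the outgroup's state, so for C3 the derived state is '0', and for the remaining characters it is '1'.
C1: derived state '1' in Taxon 9 only — an autapomorphy, so it tells us nothing about relationships among taxa.
Only Taxon 5 and Taxon 9 show the derived state '1' for C2, supporting them as a clade.
C3 (derived state '0') is shared by Taxon 1, Taxon 5, and Taxon 9 — a synapomorphy uniting that clade.
C4: derived state '1' in Taxon 1, Taxon 4, Taxon 5, and Taxon 9 only — synapomorphy for {Taxon 1, Taxon 4, Taxon 5, Taxon 9}.
Most parsimonious ingroup topology: (((Taxon 1,(Taxon 9,Taxon 5)),Taxon 4),Taxon 2).
Taxon 5 and Taxon 1 share a more recent common ancestor with each other than either does with Taxon 4, so Taxon 4 is the least closely related of the three.

Taxon 4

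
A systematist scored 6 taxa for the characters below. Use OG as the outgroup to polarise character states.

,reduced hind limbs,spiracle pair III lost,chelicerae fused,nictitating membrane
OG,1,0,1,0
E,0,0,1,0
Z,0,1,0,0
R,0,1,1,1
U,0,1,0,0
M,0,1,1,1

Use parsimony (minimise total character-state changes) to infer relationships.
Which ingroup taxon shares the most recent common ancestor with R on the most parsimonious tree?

M

Character polarity is set by the outgroup: the derived state is whichever differs from the outgroup's state, so for reduced hind limbs, chelicerae fused the derived state is '0', and for the remaining characters it is '1'.
All ingroup taxa share the derived state '0' for reduced hind limbs; it defines the ingroup but does not resolve relationships within it.
Only M, R, U, and Z show the derived state '1' for spiracle pair III lost, supporting them as a clade.
chelicerae fused: derived state '0' in U and Z only — synapomorphy for {U, Z}.
Only M and R show the derived state '1' for nictitating membrane, supporting them as a clade.
Most parsimonious ingroup topology: (E,((Z,U),(R,M))).
R and M form a cherry on this tree, so they are sister taxa.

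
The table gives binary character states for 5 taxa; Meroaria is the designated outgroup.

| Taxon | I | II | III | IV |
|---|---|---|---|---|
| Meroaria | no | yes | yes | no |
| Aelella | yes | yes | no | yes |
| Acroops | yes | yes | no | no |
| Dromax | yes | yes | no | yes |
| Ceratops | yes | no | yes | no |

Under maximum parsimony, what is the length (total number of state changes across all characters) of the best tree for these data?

Character polarity is set by the outgroup: the derived state is whichever differs from the outgroup's state, so for II, III the derived state is 'no', and for the remaining characters it is 'yes'.
I (derived state 'yes') is shared by all ingroup taxa — unites the whole ingroup.
II (derived state 'no') is unique to Ceratops (autapomorphy; uninformative for grouping).
III (derived state 'no') is shared by Acroops, Aelella, and Dromax — a synapomorphy uniting that clade.
IV: derived state 'yes' in Aelella and Dromax only — synapomorphy for {Aelella, Dromax}.
Most parsimonious ingroup topology: (((Aelella,Dromax),Acroops),Ceratops).
Changes per character on this tree: I: 1; II: 1; III: 1; IV: 1.
Total = 4.

4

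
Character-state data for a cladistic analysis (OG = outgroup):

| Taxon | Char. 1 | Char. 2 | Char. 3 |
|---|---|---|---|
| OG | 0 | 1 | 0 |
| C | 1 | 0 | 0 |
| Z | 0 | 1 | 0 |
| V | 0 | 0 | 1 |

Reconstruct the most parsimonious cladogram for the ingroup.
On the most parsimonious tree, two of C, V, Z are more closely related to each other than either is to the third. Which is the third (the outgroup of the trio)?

Z

Character polarity is set by the outgroup: the derived state is whichever differs from the outgroup's state, so for Char. 2 the derived state is '0', and for the remaining characters it is '1'.
Char. 1: derived state '1' in C only — an autapomorphy, so it tells us nothing about relationships among taxa.
Char. 2 (derived state '0') is shared by C and V — a synapomorphy uniting that clade.
Char. 3 (derived state '1') is unique to V (autapomorphy; uninformative for grouping).
Most parsimonious ingroup topology: ((C,V),Z).
V and C share a more recent common ancestor with each other than either does with Z, so Z is the least closely related of the three.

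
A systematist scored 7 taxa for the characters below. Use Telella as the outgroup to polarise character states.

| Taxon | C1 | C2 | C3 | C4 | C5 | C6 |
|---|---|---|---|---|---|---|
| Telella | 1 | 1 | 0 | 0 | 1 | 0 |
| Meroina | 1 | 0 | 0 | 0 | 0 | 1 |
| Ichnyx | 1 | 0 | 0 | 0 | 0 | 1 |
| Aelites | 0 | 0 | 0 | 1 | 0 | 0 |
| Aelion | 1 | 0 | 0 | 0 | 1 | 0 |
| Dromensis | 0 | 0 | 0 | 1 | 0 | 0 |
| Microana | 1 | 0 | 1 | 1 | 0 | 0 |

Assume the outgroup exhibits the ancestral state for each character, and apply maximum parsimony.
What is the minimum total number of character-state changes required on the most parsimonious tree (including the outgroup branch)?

6

Character polarity is set by the outgroup: the derived state is whichever differs from the outgroup's state, so for C1, C2, C5 the derived state is '0', and for the remaining characters it is '1'.
Only Aelites and Dromensis show the derived state '0' for C1, supporting them as a clade.
C2 (derived state '0') is shared by all ingroup taxa — unites the whole ingroup.
C3 (derived state '1') is unique to Microana (autapomorphy; uninformative for grouping).
C4 (derived state '1') is shared by Aelites, Dromensis, and Microana — a synapomorphy uniting that clade.
C5: derived state '0' in Aelites, Dromensis, Ichnyx, Meroina, and Microana only — synapomorphy for {Aelites, Dromensis, Ichnyx, Meroina, Microana}.
C6 (derived state '1') is shared by Ichnyx and Meroina — a synapomorphy uniting that clade.
Most parsimonious ingroup topology: ((((Aelites,Dromensis),Microana),(Meroina,Ichnyx)),Aelion).
Changes per character on this tree: C1: 1; C2: 1; C3: 1; C4: 1; C5: 1; C6: 1.
Total = 6.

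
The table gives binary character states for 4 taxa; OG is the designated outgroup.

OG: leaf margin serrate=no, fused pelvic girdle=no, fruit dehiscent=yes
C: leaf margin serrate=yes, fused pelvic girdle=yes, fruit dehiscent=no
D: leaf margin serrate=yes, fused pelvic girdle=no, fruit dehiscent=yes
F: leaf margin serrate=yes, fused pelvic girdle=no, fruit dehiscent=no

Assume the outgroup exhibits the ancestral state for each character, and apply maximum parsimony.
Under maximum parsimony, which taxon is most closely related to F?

Character polarity is set by the outgroup: the derived state is whichever differs from the outgroup's state, so for fruit dehiscent the derived state is 'no', and for the remaining characters it is 'yes'.
All ingroup taxa share the derived state 'yes' for leaf margin serrate; it defines the ingroup but does not resolve relationships within it.
fused pelvic girdle: derived state 'yes' in C only — an autapomorphy, so it tells us nothing about relationships among taxa.
fruit dehiscent: derived state 'no' in C and F only — synapomorphy for {C, F}.
Most parsimonious ingroup topology: ((C,F),D).
F and C form a cherry on this tree, so they are sister taxa.

C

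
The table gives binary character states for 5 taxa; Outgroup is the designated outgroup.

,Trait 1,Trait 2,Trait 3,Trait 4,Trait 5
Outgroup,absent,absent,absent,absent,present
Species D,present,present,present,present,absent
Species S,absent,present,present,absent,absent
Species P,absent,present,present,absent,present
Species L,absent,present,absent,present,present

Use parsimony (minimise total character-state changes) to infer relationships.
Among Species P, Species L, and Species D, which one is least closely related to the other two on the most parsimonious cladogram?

Species L

Character polarity is set by the outgroup: the derived state is whichever differs from the outgroup's state, so for Trait 5 the derived state is 'absent', and for the remaining characters it is 'present'.
Trait 1: derived state 'present' in Species D only — an autapomorphy, so it tells us nothing about relationships among taxa.
All ingroup taxa share the derived state 'present' for Trait 2; it defines the ingroup but does not resolve relationships within it.
Only Species D, Species P, and Species S show the derived state 'present' for Trait 3, supporting them as a clade.
Trait 4 (state 'present') occurs in Species D and Species L but conflicts with the nesting implied by the other characters — most parsimoniously interpreted as homoplasy.
Only Species D and Species S show the derived state 'absent' for Trait 5, supporting them as a clade.
Most parsimonious ingroup topology: (((Species D,Species S),Species P),Species L).
Species P and Species D share a more recent common ancestor with each other than either does with Species L, so Species L is the least closely related of the three.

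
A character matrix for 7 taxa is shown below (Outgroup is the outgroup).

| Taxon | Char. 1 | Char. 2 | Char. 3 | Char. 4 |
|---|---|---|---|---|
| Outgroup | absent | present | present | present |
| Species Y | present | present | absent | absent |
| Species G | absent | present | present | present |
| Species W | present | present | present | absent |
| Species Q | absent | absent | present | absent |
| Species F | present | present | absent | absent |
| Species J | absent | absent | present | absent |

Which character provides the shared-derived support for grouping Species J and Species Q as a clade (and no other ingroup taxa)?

Char. 2

Character polarity is set by the outgroup: the derived state is whichever differs from the outgroup's state, so for Char. 2, Char. 3, Char. 4 the derived state is 'absent', and for the remaining characters it is 'present'.
Char. 1 (derived state 'present') is shared by Species F, Species W, and Species Y — a synapomorphy uniting that clade.
Only Species J and Species Q show the derived state 'absent' for Char. 2, supporting them as a clade.
Only Species F and Species Y show the derived state 'absent' for Char. 3, supporting them as a clade.
Char. 4: derived state 'absent' in Species F, Species J, Species Q, Species W, and Species Y only — synapomorphy for {Species F, Species J, Species Q, Species W, Species Y}.
Most parsimonious ingroup topology: ((((Species Y,Species F),Species W),(Species Q,Species J)),Species G).
The clade {Species J, Species Q} is supported by Char. 2: its derived state 'absent' occurs in exactly those taxa and in no other taxon (including the outgroup).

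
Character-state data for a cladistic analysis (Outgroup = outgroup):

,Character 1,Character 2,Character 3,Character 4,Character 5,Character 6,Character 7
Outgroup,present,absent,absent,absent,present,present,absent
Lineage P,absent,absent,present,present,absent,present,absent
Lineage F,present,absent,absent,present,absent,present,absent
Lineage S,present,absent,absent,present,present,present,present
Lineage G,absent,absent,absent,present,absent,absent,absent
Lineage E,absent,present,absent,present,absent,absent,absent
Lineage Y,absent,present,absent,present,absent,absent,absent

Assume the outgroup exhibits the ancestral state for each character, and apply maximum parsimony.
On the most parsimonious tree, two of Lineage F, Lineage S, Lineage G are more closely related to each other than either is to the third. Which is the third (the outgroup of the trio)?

Character polarity is set by the outgroup: the derived state is whichever differs from the outgroup's state, so for Character 1, Character 5, Character 6 the derived state is 'absent', and for the remaining characters it is 'present'.
Character 1 (derived state 'absent') is shared by Lineage E, Lineage G, Lineage P, and Lineage Y — a synapomorphy uniting that clade.
Character 2 (derived state 'present') is shared by Lineage E and Lineage Y — a synapomorphy uniting that clade.
Character 3 (derived state 'present') is unique to Lineage P (autapomorphy; uninformative for grouping).
All ingroup taxa share the derived state 'present' for Character 4; it defines the ingroup but does not resolve relationships within it.
Only Lineage E, Lineage F, Lineage G, Lineage P, and Lineage Y show the derived state 'absent' for Character 5, supporting them as a clade.
Character 6: derived state 'absent' in Lineage E, Lineage G, and Lineage Y only — synapomorphy for {Lineage E, Lineage G, Lineage Y}.
Character 7: derived state 'present' in Lineage S only — an autapomorphy, so it tells us nothing about relationships among taxa.
Most parsimonious ingroup topology: (((Lineage P,(Lineage G,(Lineage E,Lineage Y))),Lineage F),Lineage S).
Lineage G and Lineage F share a more recent common ancestor with each other than either does with Lineage S, so Lineage S is the least closely related of the three.

Lineage S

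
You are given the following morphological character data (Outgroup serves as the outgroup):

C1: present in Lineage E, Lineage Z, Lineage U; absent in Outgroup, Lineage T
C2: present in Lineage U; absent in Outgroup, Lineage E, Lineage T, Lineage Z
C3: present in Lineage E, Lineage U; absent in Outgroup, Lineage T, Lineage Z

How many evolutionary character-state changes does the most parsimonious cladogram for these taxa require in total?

3

The outgroup has state 'absent' for every character, so 'present' is the derived state throughout.
C1 (derived state 'present') is shared by Lineage E, Lineage U, and Lineage Z — a synapomorphy uniting that clade.
C2: derived state 'present' in Lineage U only — an autapomorphy, so it tells us nothing about relationships among taxa.
Only Lineage E and Lineage U show the derived state 'present' for C3, supporting them as a clade.
Most parsimonious ingroup topology: (((Lineage E,Lineage U),Lineage Z),Lineage T).
Changes per character on this tree: C1: 1; C2: 1; C3: 1.
Total = 3.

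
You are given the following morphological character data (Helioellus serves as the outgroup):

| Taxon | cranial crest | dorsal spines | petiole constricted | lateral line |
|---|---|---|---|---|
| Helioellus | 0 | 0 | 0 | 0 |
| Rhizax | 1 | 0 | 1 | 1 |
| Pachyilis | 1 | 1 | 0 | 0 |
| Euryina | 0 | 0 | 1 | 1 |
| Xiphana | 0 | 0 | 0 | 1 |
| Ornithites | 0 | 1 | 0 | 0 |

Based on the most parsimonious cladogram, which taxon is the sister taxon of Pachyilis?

Ornithites

The outgroup has state '0' for every character, so '1' is the derived state throughout.
cranial crest groups Pachyilis and Rhizax, which is incompatible with the clades supported by the remaining characters; treating it as convergent (homoplasy) costs fewer steps than any alternative tree.
Only Ornithites and Pachyilis show the derived state '1' for dorsal spines, supporting them as a clade.
petiole constricted (derived state '1') is shared by Euryina and Rhizax — a synapomorphy uniting that clade.
lateral line (derived state '1') is shared by Euryina, Rhizax, and Xiphana — a synapomorphy uniting that clade.
Most parsimonious ingroup topology: (((Rhizax,Euryina),Xiphana),(Pachyilis,Ornithites)).
Pachyilis and Ornithites form a cherry on this tree, so they are sister taxa.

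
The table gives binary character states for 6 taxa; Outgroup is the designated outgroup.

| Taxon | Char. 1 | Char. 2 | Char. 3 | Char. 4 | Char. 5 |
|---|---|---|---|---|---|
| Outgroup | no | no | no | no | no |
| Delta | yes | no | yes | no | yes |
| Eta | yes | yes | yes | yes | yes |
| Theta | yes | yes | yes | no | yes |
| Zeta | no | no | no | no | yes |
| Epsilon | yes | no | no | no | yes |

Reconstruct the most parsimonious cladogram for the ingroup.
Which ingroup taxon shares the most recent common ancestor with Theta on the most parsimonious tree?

The outgroup has state 'no' for every character, so 'yes' is the derived state throughout.
Only Delta, Epsilon, Eta, and Theta show the derived state 'yes' for Char. 1, supporting them as a clade.
Char. 2 (derived state 'yes') is shared by Eta and Theta — a synapomorphy uniting that clade.
Char. 3 (derived state 'yes') is shared by Delta, Eta, and Theta — a synapomorphy uniting that clade.
Char. 4 (derived state 'yes') is unique to Eta (autapomorphy; uninformative for grouping).
Char. 5 (derived state 'yes') is shared by all ingroup taxa — unites the whole ingroup.
Most parsimonious ingroup topology: (((Delta,(Eta,Theta)),Epsilon),Zeta).
Theta and Eta form a cherry on this tree, so they are sister taxa.

Eta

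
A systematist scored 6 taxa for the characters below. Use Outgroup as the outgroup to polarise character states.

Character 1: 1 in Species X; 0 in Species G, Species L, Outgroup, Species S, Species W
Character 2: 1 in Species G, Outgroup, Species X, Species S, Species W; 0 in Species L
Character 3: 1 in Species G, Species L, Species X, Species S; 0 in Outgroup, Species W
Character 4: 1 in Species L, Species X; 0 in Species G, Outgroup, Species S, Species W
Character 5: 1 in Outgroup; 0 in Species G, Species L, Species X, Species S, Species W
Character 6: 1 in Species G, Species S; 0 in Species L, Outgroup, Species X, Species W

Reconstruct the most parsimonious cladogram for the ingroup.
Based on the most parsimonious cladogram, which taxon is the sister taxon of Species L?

Species X

Character polarity is set by the outgroup: the derived state is whichever differs from the outgroup's state, so for Character 2, Character 5 the derived state is '0', and for the remaining characters it is '1'.
Character 1 (derived state '1') is unique to Species X (autapomorphy; uninformative for grouping).
Character 2: derived state '0' in Species L only — an autapomorphy, so it tells us nothing about relationships among taxa.
Character 3 (derived state '1') is shared by Species G, Species L, Species S, and Species X — a synapomorphy uniting that clade.
Only Species L and Species X show the derived state '1' for Character 4, supporting them as a clade.
Character 5 (derived state '0') is shared by all ingroup taxa — unites the whole ingroup.
Only Species G and Species S show the derived state '1' for Character 6, supporting them as a clade.
Most parsimonious ingroup topology: (((Species X,Species L),(Species S,Species G)),Species W).
Species L and Species X form a cherry on this tree, so they are sister taxa.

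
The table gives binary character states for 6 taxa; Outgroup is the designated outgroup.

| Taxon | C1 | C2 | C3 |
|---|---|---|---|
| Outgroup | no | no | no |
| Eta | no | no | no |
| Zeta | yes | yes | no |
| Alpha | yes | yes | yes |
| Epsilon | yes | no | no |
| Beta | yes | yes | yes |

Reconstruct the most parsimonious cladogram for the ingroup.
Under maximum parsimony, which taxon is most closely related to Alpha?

Beta

The outgroup has state 'no' for every character, so 'yes' is the derived state throughout.
Only Alpha, Beta, Epsilon, and Zeta show the derived state 'yes' for C1, supporting them as a clade.
Only Alpha, Beta, and Zeta show the derived state 'yes' for C2, supporting them as a clade.
Only Alpha and Beta show the derived state 'yes' for C3, supporting them as a clade.
Most parsimonious ingroup topology: (Eta,((Zeta,(Alpha,Beta)),Epsilon)).
Alpha and Beta form a cherry on this tree, so they are sister taxa.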